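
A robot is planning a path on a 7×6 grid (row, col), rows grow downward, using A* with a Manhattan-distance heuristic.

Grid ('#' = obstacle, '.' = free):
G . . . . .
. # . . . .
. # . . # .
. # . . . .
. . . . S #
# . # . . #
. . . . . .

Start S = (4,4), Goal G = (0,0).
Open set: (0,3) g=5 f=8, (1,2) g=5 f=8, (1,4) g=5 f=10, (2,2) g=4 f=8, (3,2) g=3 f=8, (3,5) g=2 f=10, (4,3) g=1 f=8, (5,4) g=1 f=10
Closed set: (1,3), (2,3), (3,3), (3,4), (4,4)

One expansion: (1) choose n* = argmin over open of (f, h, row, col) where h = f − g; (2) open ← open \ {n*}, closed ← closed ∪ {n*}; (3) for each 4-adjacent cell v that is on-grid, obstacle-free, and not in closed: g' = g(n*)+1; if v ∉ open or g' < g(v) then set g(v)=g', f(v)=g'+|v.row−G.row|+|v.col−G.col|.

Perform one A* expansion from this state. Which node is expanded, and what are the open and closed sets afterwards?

expanded=(0,3); open=[(0,2) g=6 f=8, (0,4) g=6 f=10, (1,2) g=5 f=8, (1,4) g=5 f=10, (2,2) g=4 f=8, (3,2) g=3 f=8, (3,5) g=2 f=10, (4,3) g=1 f=8, (5,4) g=1 f=10]; closed=[(0,3), (1,3), (2,3), (3,3), (3,4), (4,4)]

step 1: expand (0,3) (f=8, h=3) → closed; open now [(0,2) g=6 f=8, (0,4) g=6 f=10, (1,2) g=5 f=8, (1,4) g=5 f=10, (2,2) g=4 f=8, (3,2) g=3 f=8, (3,5) g=2 f=10, (4,3) g=1 f=8, (5,4) g=1 f=10]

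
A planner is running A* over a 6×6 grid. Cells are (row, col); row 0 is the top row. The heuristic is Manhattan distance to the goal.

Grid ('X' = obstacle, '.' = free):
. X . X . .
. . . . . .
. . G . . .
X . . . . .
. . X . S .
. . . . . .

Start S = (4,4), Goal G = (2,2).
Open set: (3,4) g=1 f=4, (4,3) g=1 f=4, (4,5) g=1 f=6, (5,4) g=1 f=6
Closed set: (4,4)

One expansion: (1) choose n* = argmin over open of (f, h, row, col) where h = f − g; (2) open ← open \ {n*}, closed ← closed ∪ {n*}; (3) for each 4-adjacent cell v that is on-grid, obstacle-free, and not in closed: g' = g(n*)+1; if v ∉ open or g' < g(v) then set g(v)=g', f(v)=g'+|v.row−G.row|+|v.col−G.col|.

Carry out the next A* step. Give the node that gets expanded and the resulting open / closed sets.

expanded=(3,4); open=[(2,4) g=2 f=4, (3,3) g=2 f=4, (3,5) g=2 f=6, (4,3) g=1 f=4, (4,5) g=1 f=6, (5,4) g=1 f=6]; closed=[(3,4), (4,4)]

step 1: expand (3,4) (f=4, h=3) → closed; open now [(2,4) g=2 f=4, (3,3) g=2 f=4, (3,5) g=2 f=6, (4,3) g=1 f=4, (4,5) g=1 f=6, (5,4) g=1 f=6]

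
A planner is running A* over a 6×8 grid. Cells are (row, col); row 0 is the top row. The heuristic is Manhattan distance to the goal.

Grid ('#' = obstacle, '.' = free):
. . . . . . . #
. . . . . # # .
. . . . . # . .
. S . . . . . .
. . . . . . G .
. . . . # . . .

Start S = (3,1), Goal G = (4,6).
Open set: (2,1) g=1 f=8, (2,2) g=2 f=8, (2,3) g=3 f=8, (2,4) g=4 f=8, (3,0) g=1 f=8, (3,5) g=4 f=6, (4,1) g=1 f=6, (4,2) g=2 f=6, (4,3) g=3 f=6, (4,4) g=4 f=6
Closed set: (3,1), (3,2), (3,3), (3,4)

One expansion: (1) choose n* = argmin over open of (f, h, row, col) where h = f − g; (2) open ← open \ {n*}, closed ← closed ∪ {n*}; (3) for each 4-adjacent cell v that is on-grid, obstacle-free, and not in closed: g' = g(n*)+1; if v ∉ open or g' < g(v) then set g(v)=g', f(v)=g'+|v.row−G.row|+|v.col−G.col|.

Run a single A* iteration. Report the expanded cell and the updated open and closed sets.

expanded=(3,5); open=[(2,1) g=1 f=8, (2,2) g=2 f=8, (2,3) g=3 f=8, (2,4) g=4 f=8, (3,0) g=1 f=8, (3,6) g=5 f=6, (4,1) g=1 f=6, (4,2) g=2 f=6, (4,3) g=3 f=6, (4,4) g=4 f=6, (4,5) g=5 f=6]; closed=[(3,1), (3,2), (3,3), (3,4), (3,5)]

step 1: expand (3,5) (f=6, h=2) → closed; open now [(2,1) g=1 f=8, (2,2) g=2 f=8, (2,3) g=3 f=8, (2,4) g=4 f=8, (3,0) g=1 f=8, (3,6) g=5 f=6, (4,1) g=1 f=6, (4,2) g=2 f=6, (4,3) g=3 f=6, (4,4) g=4 f=6, (4,5) g=5 f=6]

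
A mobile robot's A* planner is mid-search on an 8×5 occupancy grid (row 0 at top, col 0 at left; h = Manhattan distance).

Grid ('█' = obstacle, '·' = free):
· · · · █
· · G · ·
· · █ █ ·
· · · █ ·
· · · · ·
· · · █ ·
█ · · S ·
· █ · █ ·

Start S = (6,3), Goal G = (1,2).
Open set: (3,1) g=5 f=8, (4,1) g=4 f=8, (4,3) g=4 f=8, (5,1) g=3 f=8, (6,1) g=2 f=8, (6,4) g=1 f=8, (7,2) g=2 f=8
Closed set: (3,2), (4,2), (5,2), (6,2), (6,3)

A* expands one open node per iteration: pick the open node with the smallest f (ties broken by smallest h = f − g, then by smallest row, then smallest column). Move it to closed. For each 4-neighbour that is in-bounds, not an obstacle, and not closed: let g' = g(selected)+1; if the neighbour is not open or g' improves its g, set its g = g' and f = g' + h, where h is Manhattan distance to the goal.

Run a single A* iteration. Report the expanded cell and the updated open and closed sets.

expanded=(3,1); open=[(2,1) g=6 f=8, (3,0) g=6 f=10, (4,1) g=4 f=8, (4,3) g=4 f=8, (5,1) g=3 f=8, (6,1) g=2 f=8, (6,4) g=1 f=8, (7,2) g=2 f=8]; closed=[(3,1), (3,2), (4,2), (5,2), (6,2), (6,3)]

step 1: expand (3,1) (f=8, h=3) → closed; open now [(2,1) g=6 f=8, (3,0) g=6 f=10, (4,1) g=4 f=8, (4,3) g=4 f=8, (5,1) g=3 f=8, (6,1) g=2 f=8, (6,4) g=1 f=8, (7,2) g=2 f=8]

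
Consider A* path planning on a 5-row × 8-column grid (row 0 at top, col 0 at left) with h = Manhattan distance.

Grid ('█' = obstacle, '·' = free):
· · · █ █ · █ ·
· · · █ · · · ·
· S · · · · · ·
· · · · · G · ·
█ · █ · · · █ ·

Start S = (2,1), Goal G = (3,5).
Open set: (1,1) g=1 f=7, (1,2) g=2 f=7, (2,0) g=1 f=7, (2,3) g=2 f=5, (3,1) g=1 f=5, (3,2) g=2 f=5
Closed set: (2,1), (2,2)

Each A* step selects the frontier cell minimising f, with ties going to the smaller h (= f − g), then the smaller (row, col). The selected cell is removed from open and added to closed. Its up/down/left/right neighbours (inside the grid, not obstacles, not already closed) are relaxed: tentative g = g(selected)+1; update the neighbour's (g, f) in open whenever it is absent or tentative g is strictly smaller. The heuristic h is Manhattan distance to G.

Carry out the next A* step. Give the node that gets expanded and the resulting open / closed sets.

step 1: expand (2,3) (f=5, h=3) → closed; open now [(1,1) g=1 f=7, (1,2) g=2 f=7, (2,0) g=1 f=7, (2,4) g=3 f=5, (3,1) g=1 f=5, (3,2) g=2 f=5, (3,3) g=3 f=5]

expanded=(2,3); open=[(1,1) g=1 f=7, (1,2) g=2 f=7, (2,0) g=1 f=7, (2,4) g=3 f=5, (3,1) g=1 f=5, (3,2) g=2 f=5, (3,3) g=3 f=5]; closed=[(2,1), (2,2), (2,3)]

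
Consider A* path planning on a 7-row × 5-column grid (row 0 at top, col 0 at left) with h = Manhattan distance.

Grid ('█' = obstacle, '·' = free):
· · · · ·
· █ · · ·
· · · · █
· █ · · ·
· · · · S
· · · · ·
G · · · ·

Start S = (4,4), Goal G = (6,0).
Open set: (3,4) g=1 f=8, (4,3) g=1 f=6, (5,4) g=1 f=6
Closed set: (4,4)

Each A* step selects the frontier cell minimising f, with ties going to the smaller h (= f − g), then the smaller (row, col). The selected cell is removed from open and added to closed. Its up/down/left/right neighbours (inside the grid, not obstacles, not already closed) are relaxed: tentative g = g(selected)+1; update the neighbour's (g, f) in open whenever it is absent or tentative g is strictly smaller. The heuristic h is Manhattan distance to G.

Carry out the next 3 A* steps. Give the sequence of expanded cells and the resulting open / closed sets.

order=[(4,3) → (4,2) → (4,1)]; open=[(3,2) g=3 f=8, (3,3) g=2 f=8, (3,4) g=1 f=8, (4,0) g=4 f=6, (5,1) g=4 f=6, (5,2) g=3 f=6, (5,3) g=2 f=6, (5,4) g=1 f=6]; closed=[(4,1), (4,2), (4,3), (4,4)]

step 1: expand (4,3) (f=6, h=5) → closed; open now [(3,3) g=2 f=8, (3,4) g=1 f=8, (4,2) g=2 f=6, (5,3) g=2 f=6, (5,4) g=1 f=6]
step 2: expand (4,2) (f=6, h=4) → closed; open now [(3,2) g=3 f=8, (3,3) g=2 f=8, (3,4) g=1 f=8, (4,1) g=3 f=6, (5,2) g=3 f=6, (5,3) g=2 f=6, (5,4) g=1 f=6]
step 3: expand (4,1) (f=6, h=3) → closed; open now [(3,2) g=3 f=8, (3,3) g=2 f=8, (3,4) g=1 f=8, (4,0) g=4 f=6, (5,1) g=4 f=6, (5,2) g=3 f=6, (5,3) g=2 f=6, (5,4) g=1 f=6]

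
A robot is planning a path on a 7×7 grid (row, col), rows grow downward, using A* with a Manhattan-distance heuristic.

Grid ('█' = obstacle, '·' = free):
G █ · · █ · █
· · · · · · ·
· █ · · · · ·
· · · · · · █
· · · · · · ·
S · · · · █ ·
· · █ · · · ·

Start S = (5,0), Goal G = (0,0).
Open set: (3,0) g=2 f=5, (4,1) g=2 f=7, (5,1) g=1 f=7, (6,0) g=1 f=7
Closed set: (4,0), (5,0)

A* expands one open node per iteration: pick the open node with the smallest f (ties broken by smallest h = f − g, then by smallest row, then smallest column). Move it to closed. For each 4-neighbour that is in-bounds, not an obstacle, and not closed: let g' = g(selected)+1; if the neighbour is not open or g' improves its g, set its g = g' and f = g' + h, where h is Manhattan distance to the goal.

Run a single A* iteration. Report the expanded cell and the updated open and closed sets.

expanded=(3,0); open=[(2,0) g=3 f=5, (3,1) g=3 f=7, (4,1) g=2 f=7, (5,1) g=1 f=7, (6,0) g=1 f=7]; closed=[(3,0), (4,0), (5,0)]

step 1: expand (3,0) (f=5, h=3) → closed; open now [(2,0) g=3 f=5, (3,1) g=3 f=7, (4,1) g=2 f=7, (5,1) g=1 f=7, (6,0) g=1 f=7]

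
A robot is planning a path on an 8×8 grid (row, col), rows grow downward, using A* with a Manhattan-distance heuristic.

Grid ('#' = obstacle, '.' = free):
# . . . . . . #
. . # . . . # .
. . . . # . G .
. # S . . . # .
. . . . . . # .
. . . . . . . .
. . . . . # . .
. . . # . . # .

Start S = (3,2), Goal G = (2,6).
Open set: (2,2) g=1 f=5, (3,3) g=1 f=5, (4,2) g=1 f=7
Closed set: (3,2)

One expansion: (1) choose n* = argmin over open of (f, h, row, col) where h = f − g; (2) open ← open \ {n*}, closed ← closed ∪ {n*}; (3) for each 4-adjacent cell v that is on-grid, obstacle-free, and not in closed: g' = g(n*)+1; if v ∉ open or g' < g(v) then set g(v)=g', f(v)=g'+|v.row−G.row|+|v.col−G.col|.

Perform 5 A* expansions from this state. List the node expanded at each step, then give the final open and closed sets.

step 1: expand (2,2) (f=5, h=4) → closed; open now [(2,1) g=2 f=7, (2,3) g=2 f=5, (3,3) g=1 f=5, (4,2) g=1 f=7]
step 2: expand (2,3) (f=5, h=3) → closed; open now [(1,3) g=3 f=7, (2,1) g=2 f=7, (3,3) g=1 f=5, (4,2) g=1 f=7]
step 3: expand (3,3) (f=5, h=4) → closed; open now [(1,3) g=3 f=7, (2,1) g=2 f=7, (3,4) g=2 f=5, (4,2) g=1 f=7, (4,3) g=2 f=7]
step 4: expand (3,4) (f=5, h=3) → closed; open now [(1,3) g=3 f=7, (2,1) g=2 f=7, (3,5) g=3 f=5, (4,2) g=1 f=7, (4,3) g=2 f=7, (4,4) g=3 f=7]
step 5: expand (3,5) (f=5, h=2) → closed; open now [(1,3) g=3 f=7, (2,1) g=2 f=7, (2,5) g=4 f=5, (4,2) g=1 f=7, (4,3) g=2 f=7, (4,4) g=3 f=7, (4,5) g=4 f=7]

order=[(2,2) → (2,3) → (3,3) → (3,4) → (3,5)]; open=[(1,3) g=3 f=7, (2,1) g=2 f=7, (2,5) g=4 f=5, (4,2) g=1 f=7, (4,3) g=2 f=7, (4,4) g=3 f=7, (4,5) g=4 f=7]; closed=[(2,2), (2,3), (3,2), (3,3), (3,4), (3,5)]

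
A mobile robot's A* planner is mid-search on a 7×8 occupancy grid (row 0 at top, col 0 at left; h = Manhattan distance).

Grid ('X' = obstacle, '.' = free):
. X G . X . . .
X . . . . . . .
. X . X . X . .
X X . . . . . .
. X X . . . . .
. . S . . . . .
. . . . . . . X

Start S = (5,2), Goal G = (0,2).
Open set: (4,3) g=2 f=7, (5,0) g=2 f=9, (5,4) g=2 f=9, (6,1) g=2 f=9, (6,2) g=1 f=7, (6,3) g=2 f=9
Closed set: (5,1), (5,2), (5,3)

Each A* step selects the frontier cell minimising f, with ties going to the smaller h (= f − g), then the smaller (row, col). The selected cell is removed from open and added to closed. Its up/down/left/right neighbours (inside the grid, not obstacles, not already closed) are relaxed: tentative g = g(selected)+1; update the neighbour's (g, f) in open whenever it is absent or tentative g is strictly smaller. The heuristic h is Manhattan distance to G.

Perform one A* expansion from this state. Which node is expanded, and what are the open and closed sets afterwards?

expanded=(4,3); open=[(3,3) g=3 f=7, (4,4) g=3 f=9, (5,0) g=2 f=9, (5,4) g=2 f=9, (6,1) g=2 f=9, (6,2) g=1 f=7, (6,3) g=2 f=9]; closed=[(4,3), (5,1), (5,2), (5,3)]

step 1: expand (4,3) (f=7, h=5) → closed; open now [(3,3) g=3 f=7, (4,4) g=3 f=9, (5,0) g=2 f=9, (5,4) g=2 f=9, (6,1) g=2 f=9, (6,2) g=1 f=7, (6,3) g=2 f=9]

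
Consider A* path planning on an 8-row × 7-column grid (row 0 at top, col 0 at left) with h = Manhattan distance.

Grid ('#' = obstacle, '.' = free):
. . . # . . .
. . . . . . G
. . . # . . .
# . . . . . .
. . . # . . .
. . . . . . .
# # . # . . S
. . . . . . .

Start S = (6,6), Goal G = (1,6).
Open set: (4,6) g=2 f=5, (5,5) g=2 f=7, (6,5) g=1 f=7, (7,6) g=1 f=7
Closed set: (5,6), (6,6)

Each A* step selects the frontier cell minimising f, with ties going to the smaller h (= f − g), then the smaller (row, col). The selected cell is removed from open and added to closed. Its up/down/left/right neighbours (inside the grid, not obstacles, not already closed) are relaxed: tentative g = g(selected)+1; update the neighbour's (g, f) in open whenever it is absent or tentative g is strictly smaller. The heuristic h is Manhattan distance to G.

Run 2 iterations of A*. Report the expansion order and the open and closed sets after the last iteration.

order=[(4,6) → (3,6)]; open=[(2,6) g=4 f=5, (3,5) g=4 f=7, (4,5) g=3 f=7, (5,5) g=2 f=7, (6,5) g=1 f=7, (7,6) g=1 f=7]; closed=[(3,6), (4,6), (5,6), (6,6)]

step 1: expand (4,6) (f=5, h=3) → closed; open now [(3,6) g=3 f=5, (4,5) g=3 f=7, (5,5) g=2 f=7, (6,5) g=1 f=7, (7,6) g=1 f=7]
step 2: expand (3,6) (f=5, h=2) → closed; open now [(2,6) g=4 f=5, (3,5) g=4 f=7, (4,5) g=3 f=7, (5,5) g=2 f=7, (6,5) g=1 f=7, (7,6) g=1 f=7]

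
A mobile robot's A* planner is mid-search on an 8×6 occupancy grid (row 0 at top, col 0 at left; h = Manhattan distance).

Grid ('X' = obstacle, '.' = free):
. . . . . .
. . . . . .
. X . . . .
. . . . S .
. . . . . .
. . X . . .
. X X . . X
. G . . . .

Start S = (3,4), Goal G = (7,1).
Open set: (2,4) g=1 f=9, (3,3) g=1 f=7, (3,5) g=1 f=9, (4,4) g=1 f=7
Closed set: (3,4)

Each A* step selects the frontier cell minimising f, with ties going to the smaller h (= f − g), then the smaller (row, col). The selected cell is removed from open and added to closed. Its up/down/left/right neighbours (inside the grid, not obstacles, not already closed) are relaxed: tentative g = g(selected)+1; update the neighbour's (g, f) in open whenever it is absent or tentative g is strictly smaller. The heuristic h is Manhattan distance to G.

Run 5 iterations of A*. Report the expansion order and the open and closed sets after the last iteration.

order=[(3,3) → (3,2) → (3,1) → (4,1) → (5,1)]; open=[(2,2) g=3 f=9, (2,3) g=2 f=9, (2,4) g=1 f=9, (3,0) g=4 f=9, (3,5) g=1 f=9, (4,0) g=5 f=9, (4,2) g=3 f=7, (4,3) g=2 f=7, (4,4) g=1 f=7, (5,0) g=6 f=9]; closed=[(3,1), (3,2), (3,3), (3,4), (4,1), (5,1)]

step 1: expand (3,3) (f=7, h=6) → closed; open now [(2,3) g=2 f=9, (2,4) g=1 f=9, (3,2) g=2 f=7, (3,5) g=1 f=9, (4,3) g=2 f=7, (4,4) g=1 f=7]
step 2: expand (3,2) (f=7, h=5) → closed; open now [(2,2) g=3 f=9, (2,3) g=2 f=9, (2,4) g=1 f=9, (3,1) g=3 f=7, (3,5) g=1 f=9, (4,2) g=3 f=7, (4,3) g=2 f=7, (4,4) g=1 f=7]
step 3: expand (3,1) (f=7, h=4) → closed; open now [(2,2) g=3 f=9, (2,3) g=2 f=9, (2,4) g=1 f=9, (3,0) g=4 f=9, (3,5) g=1 f=9, (4,1) g=4 f=7, (4,2) g=3 f=7, (4,3) g=2 f=7, (4,4) g=1 f=7]
step 4: expand (4,1) (f=7, h=3) → closed; open now [(2,2) g=3 f=9, (2,3) g=2 f=9, (2,4) g=1 f=9, (3,0) g=4 f=9, (3,5) g=1 f=9, (4,0) g=5 f=9, (4,2) g=3 f=7, (4,3) g=2 f=7, (4,4) g=1 f=7, (5,1) g=5 f=7]
step 5: expand (5,1) (f=7, h=2) → closed; open now [(2,2) g=3 f=9, (2,3) g=2 f=9, (2,4) g=1 f=9, (3,0) g=4 f=9, (3,5) g=1 f=9, (4,0) g=5 f=9, (4,2) g=3 f=7, (4,3) g=2 f=7, (4,4) g=1 f=7, (5,0) g=6 f=9]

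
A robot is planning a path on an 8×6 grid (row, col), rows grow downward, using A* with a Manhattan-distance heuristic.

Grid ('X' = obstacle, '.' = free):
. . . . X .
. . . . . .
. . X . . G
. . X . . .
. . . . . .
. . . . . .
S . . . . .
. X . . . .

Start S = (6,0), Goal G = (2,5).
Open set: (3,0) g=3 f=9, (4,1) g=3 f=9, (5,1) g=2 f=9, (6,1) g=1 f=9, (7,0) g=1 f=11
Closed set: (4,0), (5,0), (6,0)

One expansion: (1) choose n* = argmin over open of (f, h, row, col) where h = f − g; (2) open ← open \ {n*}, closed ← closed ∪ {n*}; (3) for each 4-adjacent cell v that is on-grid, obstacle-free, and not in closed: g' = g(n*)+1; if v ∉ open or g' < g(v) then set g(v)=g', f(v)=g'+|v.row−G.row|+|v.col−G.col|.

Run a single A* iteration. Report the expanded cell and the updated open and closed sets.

step 1: expand (3,0) (f=9, h=6) → closed; open now [(2,0) g=4 f=9, (3,1) g=4 f=9, (4,1) g=3 f=9, (5,1) g=2 f=9, (6,1) g=1 f=9, (7,0) g=1 f=11]

expanded=(3,0); open=[(2,0) g=4 f=9, (3,1) g=4 f=9, (4,1) g=3 f=9, (5,1) g=2 f=9, (6,1) g=1 f=9, (7,0) g=1 f=11]; closed=[(3,0), (4,0), (5,0), (6,0)]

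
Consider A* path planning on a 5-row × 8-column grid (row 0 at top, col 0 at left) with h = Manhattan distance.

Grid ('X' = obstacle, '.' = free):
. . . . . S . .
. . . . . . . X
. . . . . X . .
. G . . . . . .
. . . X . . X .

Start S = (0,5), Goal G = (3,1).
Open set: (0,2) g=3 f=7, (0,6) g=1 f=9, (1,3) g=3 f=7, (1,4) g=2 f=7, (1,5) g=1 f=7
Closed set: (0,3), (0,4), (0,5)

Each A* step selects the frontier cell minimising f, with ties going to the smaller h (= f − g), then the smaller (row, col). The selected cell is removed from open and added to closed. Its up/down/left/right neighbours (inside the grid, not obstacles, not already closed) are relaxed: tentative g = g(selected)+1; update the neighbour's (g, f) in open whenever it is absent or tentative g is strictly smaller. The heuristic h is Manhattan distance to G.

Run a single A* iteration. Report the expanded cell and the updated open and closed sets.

step 1: expand (0,2) (f=7, h=4) → closed; open now [(0,1) g=4 f=7, (0,6) g=1 f=9, (1,2) g=4 f=7, (1,3) g=3 f=7, (1,4) g=2 f=7, (1,5) g=1 f=7]

expanded=(0,2); open=[(0,1) g=4 f=7, (0,6) g=1 f=9, (1,2) g=4 f=7, (1,3) g=3 f=7, (1,4) g=2 f=7, (1,5) g=1 f=7]; closed=[(0,2), (0,3), (0,4), (0,5)]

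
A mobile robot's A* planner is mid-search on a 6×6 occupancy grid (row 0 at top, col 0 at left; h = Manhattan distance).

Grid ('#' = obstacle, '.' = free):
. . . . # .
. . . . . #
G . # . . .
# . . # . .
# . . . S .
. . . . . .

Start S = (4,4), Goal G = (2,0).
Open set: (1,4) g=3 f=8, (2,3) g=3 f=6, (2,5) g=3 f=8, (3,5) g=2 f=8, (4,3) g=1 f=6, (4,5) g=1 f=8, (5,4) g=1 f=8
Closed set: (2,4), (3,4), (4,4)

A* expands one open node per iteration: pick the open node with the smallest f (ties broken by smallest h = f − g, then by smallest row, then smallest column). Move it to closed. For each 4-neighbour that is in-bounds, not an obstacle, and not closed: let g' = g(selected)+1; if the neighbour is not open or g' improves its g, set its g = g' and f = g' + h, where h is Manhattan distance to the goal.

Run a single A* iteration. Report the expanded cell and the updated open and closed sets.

step 1: expand (2,3) (f=6, h=3) → closed; open now [(1,3) g=4 f=8, (1,4) g=3 f=8, (2,5) g=3 f=8, (3,5) g=2 f=8, (4,3) g=1 f=6, (4,5) g=1 f=8, (5,4) g=1 f=8]

expanded=(2,3); open=[(1,3) g=4 f=8, (1,4) g=3 f=8, (2,5) g=3 f=8, (3,5) g=2 f=8, (4,3) g=1 f=6, (4,5) g=1 f=8, (5,4) g=1 f=8]; closed=[(2,3), (2,4), (3,4), (4,4)]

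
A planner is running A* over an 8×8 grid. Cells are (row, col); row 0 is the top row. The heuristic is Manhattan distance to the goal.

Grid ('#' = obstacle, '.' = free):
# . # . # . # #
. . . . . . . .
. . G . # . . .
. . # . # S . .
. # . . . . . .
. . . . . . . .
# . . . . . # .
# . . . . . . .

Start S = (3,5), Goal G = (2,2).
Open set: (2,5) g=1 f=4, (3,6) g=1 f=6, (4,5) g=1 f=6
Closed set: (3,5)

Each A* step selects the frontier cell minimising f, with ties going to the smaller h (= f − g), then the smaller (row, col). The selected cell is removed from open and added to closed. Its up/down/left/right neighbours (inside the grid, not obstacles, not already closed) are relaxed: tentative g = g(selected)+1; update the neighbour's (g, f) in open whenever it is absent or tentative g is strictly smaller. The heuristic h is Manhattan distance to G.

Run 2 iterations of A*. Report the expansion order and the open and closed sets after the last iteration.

order=[(2,5) → (1,5)]; open=[(0,5) g=3 f=8, (1,4) g=3 f=6, (1,6) g=3 f=8, (2,6) g=2 f=6, (3,6) g=1 f=6, (4,5) g=1 f=6]; closed=[(1,5), (2,5), (3,5)]

step 1: expand (2,5) (f=4, h=3) → closed; open now [(1,5) g=2 f=6, (2,6) g=2 f=6, (3,6) g=1 f=6, (4,5) g=1 f=6]
step 2: expand (1,5) (f=6, h=4) → closed; open now [(0,5) g=3 f=8, (1,4) g=3 f=6, (1,6) g=3 f=8, (2,6) g=2 f=6, (3,6) g=1 f=6, (4,5) g=1 f=6]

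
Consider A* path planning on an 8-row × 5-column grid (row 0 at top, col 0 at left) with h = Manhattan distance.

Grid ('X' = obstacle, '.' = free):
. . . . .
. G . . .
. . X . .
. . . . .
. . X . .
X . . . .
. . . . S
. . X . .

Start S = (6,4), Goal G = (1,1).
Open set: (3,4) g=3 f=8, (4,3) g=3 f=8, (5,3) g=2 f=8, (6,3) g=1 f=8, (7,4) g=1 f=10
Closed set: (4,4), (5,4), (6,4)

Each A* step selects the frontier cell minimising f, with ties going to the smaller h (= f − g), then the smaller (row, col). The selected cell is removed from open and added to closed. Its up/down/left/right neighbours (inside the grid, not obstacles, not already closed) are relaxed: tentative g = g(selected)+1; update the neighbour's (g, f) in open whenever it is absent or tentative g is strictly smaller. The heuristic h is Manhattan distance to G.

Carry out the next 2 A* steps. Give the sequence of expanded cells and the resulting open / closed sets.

order=[(3,4) → (2,4)]; open=[(1,4) g=5 f=8, (2,3) g=5 f=8, (3,3) g=4 f=8, (4,3) g=3 f=8, (5,3) g=2 f=8, (6,3) g=1 f=8, (7,4) g=1 f=10]; closed=[(2,4), (3,4), (4,4), (5,4), (6,4)]

step 1: expand (3,4) (f=8, h=5) → closed; open now [(2,4) g=4 f=8, (3,3) g=4 f=8, (4,3) g=3 f=8, (5,3) g=2 f=8, (6,3) g=1 f=8, (7,4) g=1 f=10]
step 2: expand (2,4) (f=8, h=4) → closed; open now [(1,4) g=5 f=8, (2,3) g=5 f=8, (3,3) g=4 f=8, (4,3) g=3 f=8, (5,3) g=2 f=8, (6,3) g=1 f=8, (7,4) g=1 f=10]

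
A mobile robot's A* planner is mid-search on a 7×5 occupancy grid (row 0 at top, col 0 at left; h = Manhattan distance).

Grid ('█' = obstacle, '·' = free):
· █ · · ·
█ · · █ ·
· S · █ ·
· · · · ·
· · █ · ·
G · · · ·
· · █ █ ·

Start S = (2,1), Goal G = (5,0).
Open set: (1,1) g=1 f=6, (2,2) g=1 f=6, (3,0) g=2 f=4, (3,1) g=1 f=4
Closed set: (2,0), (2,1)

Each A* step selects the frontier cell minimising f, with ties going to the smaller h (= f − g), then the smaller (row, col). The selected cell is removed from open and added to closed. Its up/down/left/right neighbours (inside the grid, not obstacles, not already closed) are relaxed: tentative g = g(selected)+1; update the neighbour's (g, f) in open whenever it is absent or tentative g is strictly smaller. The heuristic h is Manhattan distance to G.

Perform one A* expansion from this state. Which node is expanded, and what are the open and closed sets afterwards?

expanded=(3,0); open=[(1,1) g=1 f=6, (2,2) g=1 f=6, (3,1) g=1 f=4, (4,0) g=3 f=4]; closed=[(2,0), (2,1), (3,0)]

step 1: expand (3,0) (f=4, h=2) → closed; open now [(1,1) g=1 f=6, (2,2) g=1 f=6, (3,1) g=1 f=4, (4,0) g=3 f=4]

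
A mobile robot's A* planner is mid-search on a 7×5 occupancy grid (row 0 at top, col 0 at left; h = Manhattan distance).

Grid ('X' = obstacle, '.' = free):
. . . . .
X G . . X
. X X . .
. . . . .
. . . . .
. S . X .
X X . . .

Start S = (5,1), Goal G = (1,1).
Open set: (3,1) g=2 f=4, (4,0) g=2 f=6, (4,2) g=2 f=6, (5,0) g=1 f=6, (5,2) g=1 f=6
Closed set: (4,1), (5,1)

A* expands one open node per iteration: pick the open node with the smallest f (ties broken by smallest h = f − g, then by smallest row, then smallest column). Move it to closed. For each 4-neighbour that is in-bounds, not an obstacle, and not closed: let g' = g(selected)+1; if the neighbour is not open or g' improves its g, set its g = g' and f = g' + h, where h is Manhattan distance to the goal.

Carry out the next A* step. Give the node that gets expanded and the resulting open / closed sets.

expanded=(3,1); open=[(3,0) g=3 f=6, (3,2) g=3 f=6, (4,0) g=2 f=6, (4,2) g=2 f=6, (5,0) g=1 f=6, (5,2) g=1 f=6]; closed=[(3,1), (4,1), (5,1)]

step 1: expand (3,1) (f=4, h=2) → closed; open now [(3,0) g=3 f=6, (3,2) g=3 f=6, (4,0) g=2 f=6, (4,2) g=2 f=6, (5,0) g=1 f=6, (5,2) g=1 f=6]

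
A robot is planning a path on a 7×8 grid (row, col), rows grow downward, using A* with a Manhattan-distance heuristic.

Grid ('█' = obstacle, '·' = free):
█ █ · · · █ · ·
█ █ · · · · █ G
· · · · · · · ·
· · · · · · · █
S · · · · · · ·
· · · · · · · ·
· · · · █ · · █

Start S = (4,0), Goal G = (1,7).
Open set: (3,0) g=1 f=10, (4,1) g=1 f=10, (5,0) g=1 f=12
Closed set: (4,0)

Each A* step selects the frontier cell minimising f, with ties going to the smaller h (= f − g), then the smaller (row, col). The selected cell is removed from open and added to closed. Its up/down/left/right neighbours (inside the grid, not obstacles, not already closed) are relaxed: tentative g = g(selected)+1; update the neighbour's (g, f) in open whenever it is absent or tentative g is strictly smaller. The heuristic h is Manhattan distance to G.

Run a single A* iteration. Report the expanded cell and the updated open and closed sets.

expanded=(3,0); open=[(2,0) g=2 f=10, (3,1) g=2 f=10, (4,1) g=1 f=10, (5,0) g=1 f=12]; closed=[(3,0), (4,0)]

step 1: expand (3,0) (f=10, h=9) → closed; open now [(2,0) g=2 f=10, (3,1) g=2 f=10, (4,1) g=1 f=10, (5,0) g=1 f=12]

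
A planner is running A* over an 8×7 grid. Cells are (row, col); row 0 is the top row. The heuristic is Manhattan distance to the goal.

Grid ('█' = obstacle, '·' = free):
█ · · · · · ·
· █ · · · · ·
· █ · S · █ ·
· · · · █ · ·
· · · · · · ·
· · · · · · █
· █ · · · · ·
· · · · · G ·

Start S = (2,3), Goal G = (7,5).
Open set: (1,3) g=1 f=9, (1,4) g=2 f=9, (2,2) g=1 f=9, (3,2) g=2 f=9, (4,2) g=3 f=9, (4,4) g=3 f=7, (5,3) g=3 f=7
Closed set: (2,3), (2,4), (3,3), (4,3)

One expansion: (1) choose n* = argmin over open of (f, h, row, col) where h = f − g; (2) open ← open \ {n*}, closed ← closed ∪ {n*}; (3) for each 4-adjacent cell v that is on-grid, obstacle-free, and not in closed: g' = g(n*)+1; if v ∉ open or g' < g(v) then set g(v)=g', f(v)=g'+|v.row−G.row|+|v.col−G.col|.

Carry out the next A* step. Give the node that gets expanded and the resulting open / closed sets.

step 1: expand (4,4) (f=7, h=4) → closed; open now [(1,3) g=1 f=9, (1,4) g=2 f=9, (2,2) g=1 f=9, (3,2) g=2 f=9, (4,2) g=3 f=9, (4,5) g=4 f=7, (5,3) g=3 f=7, (5,4) g=4 f=7]

expanded=(4,4); open=[(1,3) g=1 f=9, (1,4) g=2 f=9, (2,2) g=1 f=9, (3,2) g=2 f=9, (4,2) g=3 f=9, (4,5) g=4 f=7, (5,3) g=3 f=7, (5,4) g=4 f=7]; closed=[(2,3), (2,4), (3,3), (4,3), (4,4)]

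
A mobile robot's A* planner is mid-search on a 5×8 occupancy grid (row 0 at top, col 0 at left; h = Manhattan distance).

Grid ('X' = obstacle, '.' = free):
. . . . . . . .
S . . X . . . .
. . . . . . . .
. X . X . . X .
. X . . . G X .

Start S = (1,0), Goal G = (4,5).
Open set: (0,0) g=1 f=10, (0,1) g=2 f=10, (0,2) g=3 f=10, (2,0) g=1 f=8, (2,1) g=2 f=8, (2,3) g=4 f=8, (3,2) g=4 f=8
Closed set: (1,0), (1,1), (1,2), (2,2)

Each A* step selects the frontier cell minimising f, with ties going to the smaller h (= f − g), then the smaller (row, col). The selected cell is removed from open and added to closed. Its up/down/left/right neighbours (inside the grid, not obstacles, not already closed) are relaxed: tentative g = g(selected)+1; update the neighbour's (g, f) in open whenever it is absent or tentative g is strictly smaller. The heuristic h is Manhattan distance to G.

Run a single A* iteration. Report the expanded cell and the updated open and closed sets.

expanded=(2,3); open=[(0,0) g=1 f=10, (0,1) g=2 f=10, (0,2) g=3 f=10, (2,0) g=1 f=8, (2,1) g=2 f=8, (2,4) g=5 f=8, (3,2) g=4 f=8]; closed=[(1,0), (1,1), (1,2), (2,2), (2,3)]

step 1: expand (2,3) (f=8, h=4) → closed; open now [(0,0) g=1 f=10, (0,1) g=2 f=10, (0,2) g=3 f=10, (2,0) g=1 f=8, (2,1) g=2 f=8, (2,4) g=5 f=8, (3,2) g=4 f=8]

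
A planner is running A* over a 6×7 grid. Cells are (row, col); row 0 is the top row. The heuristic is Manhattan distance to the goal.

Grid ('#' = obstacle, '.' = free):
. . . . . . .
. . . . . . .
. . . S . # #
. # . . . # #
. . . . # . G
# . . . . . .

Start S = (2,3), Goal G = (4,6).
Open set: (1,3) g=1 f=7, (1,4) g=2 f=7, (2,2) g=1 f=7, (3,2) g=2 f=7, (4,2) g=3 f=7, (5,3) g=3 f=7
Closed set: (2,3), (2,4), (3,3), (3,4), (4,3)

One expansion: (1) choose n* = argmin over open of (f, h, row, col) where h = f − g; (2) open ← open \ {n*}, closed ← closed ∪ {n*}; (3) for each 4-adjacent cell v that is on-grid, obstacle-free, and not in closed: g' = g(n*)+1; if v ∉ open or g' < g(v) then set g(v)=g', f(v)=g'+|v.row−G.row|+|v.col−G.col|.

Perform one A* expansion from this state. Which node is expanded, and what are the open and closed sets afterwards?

step 1: expand (4,2) (f=7, h=4) → closed; open now [(1,3) g=1 f=7, (1,4) g=2 f=7, (2,2) g=1 f=7, (3,2) g=2 f=7, (4,1) g=4 f=9, (5,2) g=4 f=9, (5,3) g=3 f=7]

expanded=(4,2); open=[(1,3) g=1 f=7, (1,4) g=2 f=7, (2,2) g=1 f=7, (3,2) g=2 f=7, (4,1) g=4 f=9, (5,2) g=4 f=9, (5,3) g=3 f=7]; closed=[(2,3), (2,4), (3,3), (3,4), (4,2), (4,3)]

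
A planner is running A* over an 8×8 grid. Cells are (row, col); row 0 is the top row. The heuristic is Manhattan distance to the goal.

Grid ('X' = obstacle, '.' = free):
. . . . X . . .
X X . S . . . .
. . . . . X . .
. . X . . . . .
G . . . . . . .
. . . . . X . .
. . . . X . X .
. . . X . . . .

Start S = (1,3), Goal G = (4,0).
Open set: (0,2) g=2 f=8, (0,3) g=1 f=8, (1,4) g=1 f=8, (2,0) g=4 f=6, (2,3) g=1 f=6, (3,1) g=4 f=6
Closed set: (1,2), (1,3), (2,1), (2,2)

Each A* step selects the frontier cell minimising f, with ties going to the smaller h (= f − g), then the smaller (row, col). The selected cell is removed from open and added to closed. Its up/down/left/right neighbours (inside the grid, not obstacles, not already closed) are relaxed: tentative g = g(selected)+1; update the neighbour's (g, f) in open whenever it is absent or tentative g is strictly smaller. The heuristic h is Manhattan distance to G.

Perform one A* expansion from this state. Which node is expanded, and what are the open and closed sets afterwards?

step 1: expand (2,0) (f=6, h=2) → closed; open now [(0,2) g=2 f=8, (0,3) g=1 f=8, (1,4) g=1 f=8, (2,3) g=1 f=6, (3,0) g=5 f=6, (3,1) g=4 f=6]

expanded=(2,0); open=[(0,2) g=2 f=8, (0,3) g=1 f=8, (1,4) g=1 f=8, (2,3) g=1 f=6, (3,0) g=5 f=6, (3,1) g=4 f=6]; closed=[(1,2), (1,3), (2,0), (2,1), (2,2)]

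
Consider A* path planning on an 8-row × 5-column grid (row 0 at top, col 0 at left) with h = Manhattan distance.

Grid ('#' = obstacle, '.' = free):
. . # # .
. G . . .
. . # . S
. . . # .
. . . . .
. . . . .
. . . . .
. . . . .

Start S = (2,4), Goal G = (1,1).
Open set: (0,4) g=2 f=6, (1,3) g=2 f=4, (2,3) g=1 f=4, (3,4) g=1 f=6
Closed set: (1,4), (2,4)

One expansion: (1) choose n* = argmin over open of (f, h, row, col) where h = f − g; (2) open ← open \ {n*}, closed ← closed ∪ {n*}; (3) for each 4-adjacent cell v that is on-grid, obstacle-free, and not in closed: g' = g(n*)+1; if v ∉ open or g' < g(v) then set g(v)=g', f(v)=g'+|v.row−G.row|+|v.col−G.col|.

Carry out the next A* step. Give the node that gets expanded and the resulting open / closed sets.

step 1: expand (1,3) (f=4, h=2) → closed; open now [(0,4) g=2 f=6, (1,2) g=3 f=4, (2,3) g=1 f=4, (3,4) g=1 f=6]

expanded=(1,3); open=[(0,4) g=2 f=6, (1,2) g=3 f=4, (2,3) g=1 f=4, (3,4) g=1 f=6]; closed=[(1,3), (1,4), (2,4)]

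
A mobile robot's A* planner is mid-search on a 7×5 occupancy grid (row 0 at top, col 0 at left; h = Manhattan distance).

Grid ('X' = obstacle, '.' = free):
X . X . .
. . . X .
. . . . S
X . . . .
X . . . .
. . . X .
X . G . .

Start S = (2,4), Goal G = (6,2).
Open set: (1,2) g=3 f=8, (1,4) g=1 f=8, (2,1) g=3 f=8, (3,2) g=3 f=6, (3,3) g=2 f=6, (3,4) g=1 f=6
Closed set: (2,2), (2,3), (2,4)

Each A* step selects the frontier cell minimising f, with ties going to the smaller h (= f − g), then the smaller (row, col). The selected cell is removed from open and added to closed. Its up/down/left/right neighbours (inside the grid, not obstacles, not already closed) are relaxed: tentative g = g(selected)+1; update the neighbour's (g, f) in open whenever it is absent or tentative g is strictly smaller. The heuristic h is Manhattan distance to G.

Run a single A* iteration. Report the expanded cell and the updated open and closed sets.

expanded=(3,2); open=[(1,2) g=3 f=8, (1,4) g=1 f=8, (2,1) g=3 f=8, (3,1) g=4 f=8, (3,3) g=2 f=6, (3,4) g=1 f=6, (4,2) g=4 f=6]; closed=[(2,2), (2,3), (2,4), (3,2)]

step 1: expand (3,2) (f=6, h=3) → closed; open now [(1,2) g=3 f=8, (1,4) g=1 f=8, (2,1) g=3 f=8, (3,1) g=4 f=8, (3,3) g=2 f=6, (3,4) g=1 f=6, (4,2) g=4 f=6]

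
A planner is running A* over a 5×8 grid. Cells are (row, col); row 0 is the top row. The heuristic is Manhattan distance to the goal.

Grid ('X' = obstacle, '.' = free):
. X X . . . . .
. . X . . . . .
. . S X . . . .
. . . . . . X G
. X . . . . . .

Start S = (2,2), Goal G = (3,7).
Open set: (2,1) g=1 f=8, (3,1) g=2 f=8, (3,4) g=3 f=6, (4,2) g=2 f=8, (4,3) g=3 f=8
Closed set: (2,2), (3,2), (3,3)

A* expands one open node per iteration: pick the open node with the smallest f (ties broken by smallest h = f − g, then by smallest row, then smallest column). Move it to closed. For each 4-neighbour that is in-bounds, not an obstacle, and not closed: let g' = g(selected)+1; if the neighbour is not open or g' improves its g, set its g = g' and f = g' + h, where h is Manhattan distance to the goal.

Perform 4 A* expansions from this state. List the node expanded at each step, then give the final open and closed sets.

step 1: expand (3,4) (f=6, h=3) → closed; open now [(2,1) g=1 f=8, (2,4) g=4 f=8, (3,1) g=2 f=8, (3,5) g=4 f=6, (4,2) g=2 f=8, (4,3) g=3 f=8, (4,4) g=4 f=8]
step 2: expand (3,5) (f=6, h=2) → closed; open now [(2,1) g=1 f=8, (2,4) g=4 f=8, (2,5) g=5 f=8, (3,1) g=2 f=8, (4,2) g=2 f=8, (4,3) g=3 f=8, (4,4) g=4 f=8, (4,5) g=5 f=8]
step 3: expand (2,5) (f=8, h=3) → closed; open now [(1,5) g=6 f=10, (2,1) g=1 f=8, (2,4) g=4 f=8, (2,6) g=6 f=8, (3,1) g=2 f=8, (4,2) g=2 f=8, (4,3) g=3 f=8, (4,4) g=4 f=8, (4,5) g=5 f=8]
step 4: expand (2,6) (f=8, h=2) → closed; open now [(1,5) g=6 f=10, (1,6) g=7 f=10, (2,1) g=1 f=8, (2,4) g=4 f=8, (2,7) g=7 f=8, (3,1) g=2 f=8, (4,2) g=2 f=8, (4,3) g=3 f=8, (4,4) g=4 f=8, (4,5) g=5 f=8]

order=[(3,4) → (3,5) → (2,5) → (2,6)]; open=[(1,5) g=6 f=10, (1,6) g=7 f=10, (2,1) g=1 f=8, (2,4) g=4 f=8, (2,7) g=7 f=8, (3,1) g=2 f=8, (4,2) g=2 f=8, (4,3) g=3 f=8, (4,4) g=4 f=8, (4,5) g=5 f=8]; closed=[(2,2), (2,5), (2,6), (3,2), (3,3), (3,4), (3,5)]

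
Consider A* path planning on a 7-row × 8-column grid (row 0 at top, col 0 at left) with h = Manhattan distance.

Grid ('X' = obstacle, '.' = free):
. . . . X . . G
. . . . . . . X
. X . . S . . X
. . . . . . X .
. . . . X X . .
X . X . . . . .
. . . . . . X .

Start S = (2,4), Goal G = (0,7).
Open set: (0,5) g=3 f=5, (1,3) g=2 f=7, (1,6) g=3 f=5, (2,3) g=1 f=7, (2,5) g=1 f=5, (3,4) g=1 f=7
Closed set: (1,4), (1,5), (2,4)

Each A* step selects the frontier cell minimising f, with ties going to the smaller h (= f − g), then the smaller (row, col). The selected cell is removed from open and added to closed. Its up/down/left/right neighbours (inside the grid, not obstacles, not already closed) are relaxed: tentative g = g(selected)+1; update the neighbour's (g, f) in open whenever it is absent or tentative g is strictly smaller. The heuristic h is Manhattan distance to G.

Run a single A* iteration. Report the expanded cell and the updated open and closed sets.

step 1: expand (0,5) (f=5, h=2) → closed; open now [(0,6) g=4 f=5, (1,3) g=2 f=7, (1,6) g=3 f=5, (2,3) g=1 f=7, (2,5) g=1 f=5, (3,4) g=1 f=7]

expanded=(0,5); open=[(0,6) g=4 f=5, (1,3) g=2 f=7, (1,6) g=3 f=5, (2,3) g=1 f=7, (2,5) g=1 f=5, (3,4) g=1 f=7]; closed=[(0,5), (1,4), (1,5), (2,4)]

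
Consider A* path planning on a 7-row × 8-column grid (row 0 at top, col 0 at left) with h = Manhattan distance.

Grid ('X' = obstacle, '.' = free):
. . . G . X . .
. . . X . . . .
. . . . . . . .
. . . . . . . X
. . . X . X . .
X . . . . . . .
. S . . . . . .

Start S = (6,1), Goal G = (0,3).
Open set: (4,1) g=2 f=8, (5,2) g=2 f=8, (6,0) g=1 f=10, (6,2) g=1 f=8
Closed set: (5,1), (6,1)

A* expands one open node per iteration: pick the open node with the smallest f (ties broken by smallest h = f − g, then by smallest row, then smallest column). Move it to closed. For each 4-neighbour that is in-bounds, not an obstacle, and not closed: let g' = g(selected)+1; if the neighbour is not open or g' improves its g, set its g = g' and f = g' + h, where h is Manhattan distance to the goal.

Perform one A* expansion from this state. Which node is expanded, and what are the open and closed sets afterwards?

expanded=(4,1); open=[(3,1) g=3 f=8, (4,0) g=3 f=10, (4,2) g=3 f=8, (5,2) g=2 f=8, (6,0) g=1 f=10, (6,2) g=1 f=8]; closed=[(4,1), (5,1), (6,1)]

step 1: expand (4,1) (f=8, h=6) → closed; open now [(3,1) g=3 f=8, (4,0) g=3 f=10, (4,2) g=3 f=8, (5,2) g=2 f=8, (6,0) g=1 f=10, (6,2) g=1 f=8]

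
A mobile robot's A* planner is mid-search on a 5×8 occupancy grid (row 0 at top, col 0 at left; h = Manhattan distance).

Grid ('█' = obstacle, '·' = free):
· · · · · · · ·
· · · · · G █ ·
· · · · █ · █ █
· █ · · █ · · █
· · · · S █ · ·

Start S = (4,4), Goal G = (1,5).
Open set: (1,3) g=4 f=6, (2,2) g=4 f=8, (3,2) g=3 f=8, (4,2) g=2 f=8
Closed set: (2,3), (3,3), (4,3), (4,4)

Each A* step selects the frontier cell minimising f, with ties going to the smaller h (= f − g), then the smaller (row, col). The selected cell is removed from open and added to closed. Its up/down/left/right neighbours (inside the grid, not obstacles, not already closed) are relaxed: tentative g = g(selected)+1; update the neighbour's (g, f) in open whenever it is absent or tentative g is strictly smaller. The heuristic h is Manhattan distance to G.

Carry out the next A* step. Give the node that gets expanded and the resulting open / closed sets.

step 1: expand (1,3) (f=6, h=2) → closed; open now [(0,3) g=5 f=8, (1,2) g=5 f=8, (1,4) g=5 f=6, (2,2) g=4 f=8, (3,2) g=3 f=8, (4,2) g=2 f=8]

expanded=(1,3); open=[(0,3) g=5 f=8, (1,2) g=5 f=8, (1,4) g=5 f=6, (2,2) g=4 f=8, (3,2) g=3 f=8, (4,2) g=2 f=8]; closed=[(1,3), (2,3), (3,3), (4,3), (4,4)]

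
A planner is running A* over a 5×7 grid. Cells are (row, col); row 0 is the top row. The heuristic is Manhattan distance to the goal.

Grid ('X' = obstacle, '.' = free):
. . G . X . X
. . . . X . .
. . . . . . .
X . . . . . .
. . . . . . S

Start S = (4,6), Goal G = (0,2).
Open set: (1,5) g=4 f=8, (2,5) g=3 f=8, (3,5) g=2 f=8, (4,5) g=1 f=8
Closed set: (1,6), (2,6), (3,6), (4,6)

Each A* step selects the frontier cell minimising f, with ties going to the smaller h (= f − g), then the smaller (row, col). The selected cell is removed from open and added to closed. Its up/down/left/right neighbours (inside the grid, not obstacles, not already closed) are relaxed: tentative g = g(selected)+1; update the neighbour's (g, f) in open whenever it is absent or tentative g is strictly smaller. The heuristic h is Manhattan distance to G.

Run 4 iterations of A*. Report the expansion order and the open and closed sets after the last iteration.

step 1: expand (1,5) (f=8, h=4) → closed; open now [(0,5) g=5 f=8, (2,5) g=3 f=8, (3,5) g=2 f=8, (4,5) g=1 f=8]
step 2: expand (0,5) (f=8, h=3) → closed; open now [(2,5) g=3 f=8, (3,5) g=2 f=8, (4,5) g=1 f=8]
step 3: expand (2,5) (f=8, h=5) → closed; open now [(2,4) g=4 f=8, (3,5) g=2 f=8, (4,5) g=1 f=8]
step 4: expand (2,4) (f=8, h=4) → closed; open now [(2,3) g=5 f=8, (3,4) g=5 f=10, (3,5) g=2 f=8, (4,5) g=1 f=8]

order=[(1,5) → (0,5) → (2,5) → (2,4)]; open=[(2,3) g=5 f=8, (3,4) g=5 f=10, (3,5) g=2 f=8, (4,5) g=1 f=8]; closed=[(0,5), (1,5), (1,6), (2,4), (2,5), (2,6), (3,6), (4,6)]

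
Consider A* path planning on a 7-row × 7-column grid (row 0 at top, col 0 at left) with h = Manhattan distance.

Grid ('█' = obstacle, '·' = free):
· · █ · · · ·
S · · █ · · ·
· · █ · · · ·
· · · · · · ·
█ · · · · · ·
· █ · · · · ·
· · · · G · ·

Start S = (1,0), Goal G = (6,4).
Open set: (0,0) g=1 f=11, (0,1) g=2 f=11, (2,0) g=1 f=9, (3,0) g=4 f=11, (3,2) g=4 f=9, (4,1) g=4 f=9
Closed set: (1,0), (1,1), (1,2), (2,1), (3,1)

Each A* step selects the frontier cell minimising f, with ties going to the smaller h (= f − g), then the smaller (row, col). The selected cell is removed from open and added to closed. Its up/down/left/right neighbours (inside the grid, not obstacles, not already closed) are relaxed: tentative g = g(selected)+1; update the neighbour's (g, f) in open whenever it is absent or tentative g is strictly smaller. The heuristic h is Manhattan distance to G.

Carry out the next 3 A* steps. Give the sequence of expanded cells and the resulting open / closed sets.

step 1: expand (3,2) (f=9, h=5) → closed; open now [(0,0) g=1 f=11, (0,1) g=2 f=11, (2,0) g=1 f=9, (3,0) g=4 f=11, (3,3) g=5 f=9, (4,1) g=4 f=9, (4,2) g=5 f=9]
step 2: expand (3,3) (f=9, h=4) → closed; open now [(0,0) g=1 f=11, (0,1) g=2 f=11, (2,0) g=1 f=9, (2,3) g=6 f=11, (3,0) g=4 f=11, (3,4) g=6 f=9, (4,1) g=4 f=9, (4,2) g=5 f=9, (4,3) g=6 f=9]
step 3: expand (3,4) (f=9, h=3) → closed; open now [(0,0) g=1 f=11, (0,1) g=2 f=11, (2,0) g=1 f=9, (2,3) g=6 f=11, (2,4) g=7 f=11, (3,0) g=4 f=11, (3,5) g=7 f=11, (4,1) g=4 f=9, (4,2) g=5 f=9, (4,3) g=6 f=9, (4,4) g=7 f=9]

order=[(3,2) → (3,3) → (3,4)]; open=[(0,0) g=1 f=11, (0,1) g=2 f=11, (2,0) g=1 f=9, (2,3) g=6 f=11, (2,4) g=7 f=11, (3,0) g=4 f=11, (3,5) g=7 f=11, (4,1) g=4 f=9, (4,2) g=5 f=9, (4,3) g=6 f=9, (4,4) g=7 f=9]; closed=[(1,0), (1,1), (1,2), (2,1), (3,1), (3,2), (3,3), (3,4)]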